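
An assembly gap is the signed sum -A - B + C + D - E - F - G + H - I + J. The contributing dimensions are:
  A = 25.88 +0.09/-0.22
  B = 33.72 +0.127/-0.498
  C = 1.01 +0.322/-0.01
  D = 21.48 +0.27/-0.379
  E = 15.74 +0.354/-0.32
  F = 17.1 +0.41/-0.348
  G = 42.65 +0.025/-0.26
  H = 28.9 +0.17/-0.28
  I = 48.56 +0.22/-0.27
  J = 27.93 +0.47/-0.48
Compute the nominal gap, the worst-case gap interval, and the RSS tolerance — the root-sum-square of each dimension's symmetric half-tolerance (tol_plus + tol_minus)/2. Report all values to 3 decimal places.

Stack each dimension's contribution:
  -A: nom -25.880 → Σnom=-25.880; wc +0.220/-0.090 → slack +0.220/-0.090; half-tol=0.155, Σhalf²=0.024025
  -B: nom -33.720 → Σnom=-59.600; wc +0.498/-0.127 → slack +0.718/-0.217; half-tol=0.312, Σhalf²=0.121681
  +C: nom +1.010 → Σnom=-58.590; wc +0.322/-0.010 → slack +1.040/-0.227; half-tol=0.166, Σhalf²=0.149237
  +D: nom +21.480 → Σnom=-37.110; wc +0.270/-0.379 → slack +1.310/-0.606; half-tol=0.325, Σhalf²=0.254538
  -E: nom -15.740 → Σnom=-52.850; wc +0.320/-0.354 → slack +1.630/-0.960; half-tol=0.337, Σhalf²=0.368107
  -F: nom -17.100 → Σnom=-69.950; wc +0.348/-0.410 → slack +1.978/-1.370; half-tol=0.379, Σhalf²=0.511748
  -G: nom -42.650 → Σnom=-112.600; wc +0.260/-0.025 → slack +2.238/-1.395; half-tol=0.143, Σhalf²=0.532054
  +H: nom +28.900 → Σnom=-83.700; wc +0.170/-0.280 → slack +2.408/-1.675; half-tol=0.225, Σhalf²=0.582679
  -I: nom -48.560 → Σnom=-132.260; wc +0.270/-0.220 → slack +2.678/-1.895; half-tol=0.245, Σhalf²=0.642704
  +J: nom +27.930 → Σnom=-104.330; wc +0.470/-0.480 → slack +3.148/-2.375; half-tol=0.475, Σhalf²=0.868329
Nominal = -104.330. Worst-case = [-104.330 - 2.375, -104.330 + 3.148] = [-106.705, -101.182]. RSS = √0.868329 = 0.932.

nominal=-104.330 wc=[-106.705,-101.182] rss=0.932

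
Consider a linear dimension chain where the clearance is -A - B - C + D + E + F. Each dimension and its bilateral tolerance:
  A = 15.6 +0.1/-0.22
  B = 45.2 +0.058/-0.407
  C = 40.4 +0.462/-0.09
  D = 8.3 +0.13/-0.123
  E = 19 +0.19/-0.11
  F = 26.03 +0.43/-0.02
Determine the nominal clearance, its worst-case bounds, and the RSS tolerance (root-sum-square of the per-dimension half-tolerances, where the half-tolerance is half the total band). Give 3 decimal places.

nominal=-47.870 wc=[-48.743,-46.403] rss=0.495

Stack each dimension's contribution:
  -A: nom -15.600 → Σnom=-15.600; wc +0.220/-0.100 → slack +0.220/-0.100; half-tol=0.160, Σhalf²=0.025600
  -B: nom -45.200 → Σnom=-60.800; wc +0.407/-0.058 → slack +0.627/-0.158; half-tol=0.232, Σhalf²=0.079656
  -C: nom -40.400 → Σnom=-101.200; wc +0.090/-0.462 → slack +0.717/-0.620; half-tol=0.276, Σhalf²=0.155832
  +D: nom +8.300 → Σnom=-92.900; wc +0.130/-0.123 → slack +0.847/-0.743; half-tol=0.127, Σhalf²=0.171835
  +E: nom +19.000 → Σnom=-73.900; wc +0.190/-0.110 → slack +1.037/-0.853; half-tol=0.150, Σhalf²=0.194334
  +F: nom +26.030 → Σnom=-47.870; wc +0.430/-0.020 → slack +1.467/-0.873; half-tol=0.225, Σhalf²=0.244959
Nominal = -47.870. Worst-case = [-47.870 - 0.873, -47.870 + 1.467] = [-48.743, -46.403]. RSS = √0.244959 = 0.495.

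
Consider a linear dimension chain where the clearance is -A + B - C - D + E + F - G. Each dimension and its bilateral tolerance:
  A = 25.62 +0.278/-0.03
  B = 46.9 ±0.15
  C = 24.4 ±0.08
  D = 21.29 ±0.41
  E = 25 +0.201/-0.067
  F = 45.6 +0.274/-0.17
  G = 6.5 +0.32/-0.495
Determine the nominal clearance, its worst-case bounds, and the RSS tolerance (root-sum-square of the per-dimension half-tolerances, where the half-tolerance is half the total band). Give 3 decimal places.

Stack each dimension's contribution:
  -A: nom -25.620 → Σnom=-25.620; wc +0.030/-0.278 → slack +0.030/-0.278; half-tol=0.154, Σhalf²=0.023716
  +B: nom +46.900 → Σnom=21.280; wc +0.150/-0.150 → slack +0.180/-0.428; half-tol=0.150, Σhalf²=0.046216
  -C: nom -24.400 → Σnom=-3.120; wc +0.080/-0.080 → slack +0.260/-0.508; half-tol=0.080, Σhalf²=0.052616
  -D: nom -21.290 → Σnom=-24.410; wc +0.410/-0.410 → slack +0.670/-0.918; half-tol=0.410, Σhalf²=0.220716
  +E: nom +25.000 → Σnom=0.590; wc +0.201/-0.067 → slack +0.871/-0.985; half-tol=0.134, Σhalf²=0.238672
  +F: nom +45.600 → Σnom=46.190; wc +0.274/-0.170 → slack +1.145/-1.155; half-tol=0.222, Σhalf²=0.287956
  -G: nom -6.500 → Σnom=39.690; wc +0.495/-0.320 → slack +1.640/-1.475; half-tol=0.407, Σhalf²=0.454012
Nominal = 39.690. Worst-case = [39.690 - 1.475, 39.690 + 1.640] = [38.215, 41.330]. RSS = √0.454012 = 0.674.

nominal=39.690 wc=[38.215,41.330] rss=0.674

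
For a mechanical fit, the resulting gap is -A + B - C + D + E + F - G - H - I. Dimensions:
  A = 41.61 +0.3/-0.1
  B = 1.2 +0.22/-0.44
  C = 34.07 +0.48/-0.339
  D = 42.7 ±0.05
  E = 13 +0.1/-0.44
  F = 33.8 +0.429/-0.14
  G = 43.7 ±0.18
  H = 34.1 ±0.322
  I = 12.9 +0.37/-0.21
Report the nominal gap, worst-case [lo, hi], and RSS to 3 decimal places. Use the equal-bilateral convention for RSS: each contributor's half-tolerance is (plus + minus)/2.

Stack each dimension's contribution:
  -A: nom -41.610 → Σnom=-41.610; wc +0.100/-0.300 → slack +0.100/-0.300; half-tol=0.200, Σhalf²=0.040000
  +B: nom +1.200 → Σnom=-40.410; wc +0.220/-0.440 → slack +0.320/-0.740; half-tol=0.330, Σhalf²=0.148900
  -C: nom -34.070 → Σnom=-74.480; wc +0.339/-0.480 → slack +0.659/-1.220; half-tol=0.409, Σhalf²=0.316590
  +D: nom +42.700 → Σnom=-31.780; wc +0.050/-0.050 → slack +0.709/-1.270; half-tol=0.050, Σhalf²=0.319090
  +E: nom +13.000 → Σnom=-18.780; wc +0.100/-0.440 → slack +0.809/-1.710; half-tol=0.270, Σhalf²=0.391990
  +F: nom +33.800 → Σnom=15.020; wc +0.429/-0.140 → slack +1.238/-1.850; half-tol=0.284, Σhalf²=0.472931
  -G: nom -43.700 → Σnom=-28.680; wc +0.180/-0.180 → slack +1.418/-2.030; half-tol=0.180, Σhalf²=0.505331
  -H: nom -34.100 → Σnom=-62.780; wc +0.322/-0.322 → slack +1.740/-2.352; half-tol=0.322, Σhalf²=0.609015
  -I: nom -12.900 → Σnom=-75.680; wc +0.210/-0.370 → slack +1.950/-2.722; half-tol=0.290, Σhalf²=0.693114
Nominal = -75.680. Worst-case = [-75.680 - 2.722, -75.680 + 1.950] = [-78.402, -73.730]. RSS = √0.693114 = 0.833.

nominal=-75.680 wc=[-78.402,-73.730] rss=0.833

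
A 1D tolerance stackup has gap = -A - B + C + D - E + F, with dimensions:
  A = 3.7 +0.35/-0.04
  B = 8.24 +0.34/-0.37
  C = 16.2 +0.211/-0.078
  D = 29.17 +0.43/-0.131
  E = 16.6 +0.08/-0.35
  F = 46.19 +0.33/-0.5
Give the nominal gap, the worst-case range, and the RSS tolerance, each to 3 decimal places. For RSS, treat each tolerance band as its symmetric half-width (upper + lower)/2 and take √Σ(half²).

Stack each dimension's contribution:
  -A: nom -3.700 → Σnom=-3.700; wc +0.040/-0.350 → slack +0.040/-0.350; half-tol=0.195, Σhalf²=0.038025
  -B: nom -8.240 → Σnom=-11.940; wc +0.370/-0.340 → slack +0.410/-0.690; half-tol=0.355, Σhalf²=0.164050
  +C: nom +16.200 → Σnom=4.260; wc +0.211/-0.078 → slack +0.621/-0.768; half-tol=0.144, Σhalf²=0.184930
  +D: nom +29.170 → Σnom=33.430; wc +0.430/-0.131 → slack +1.051/-0.899; half-tol=0.280, Σhalf²=0.263610
  -E: nom -16.600 → Σnom=16.830; wc +0.350/-0.080 → slack +1.401/-0.979; half-tol=0.215, Σhalf²=0.309835
  +F: nom +46.190 → Σnom=63.020; wc +0.330/-0.500 → slack +1.731/-1.479; half-tol=0.415, Σhalf²=0.482061
Nominal = 63.020. Worst-case = [63.020 - 1.479, 63.020 + 1.731] = [61.541, 64.751]. RSS = √0.482061 = 0.694.

nominal=63.020 wc=[61.541,64.751] rss=0.694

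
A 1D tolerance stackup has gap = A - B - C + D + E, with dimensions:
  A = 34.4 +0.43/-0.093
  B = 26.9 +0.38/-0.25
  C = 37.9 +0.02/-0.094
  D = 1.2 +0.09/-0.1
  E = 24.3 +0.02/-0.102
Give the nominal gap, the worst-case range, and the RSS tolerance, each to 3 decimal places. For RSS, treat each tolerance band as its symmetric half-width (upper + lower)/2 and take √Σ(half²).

Stack each dimension's contribution:
  +A: nom +34.400 → Σnom=34.400; wc +0.430/-0.093 → slack +0.430/-0.093; half-tol=0.262, Σhalf²=0.068382
  -B: nom -26.900 → Σnom=7.500; wc +0.250/-0.380 → slack +0.680/-0.473; half-tol=0.315, Σhalf²=0.167607
  -C: nom -37.900 → Σnom=-30.400; wc +0.094/-0.020 → slack +0.774/-0.493; half-tol=0.057, Σhalf²=0.170856
  +D: nom +1.200 → Σnom=-29.200; wc +0.090/-0.100 → slack +0.864/-0.593; half-tol=0.095, Σhalf²=0.179881
  +E: nom +24.300 → Σnom=-4.900; wc +0.020/-0.102 → slack +0.884/-0.695; half-tol=0.061, Σhalf²=0.183602
Nominal = -4.900. Worst-case = [-4.900 - 0.695, -4.900 + 0.884] = [-5.595, -4.016]. RSS = √0.183602 = 0.428.

nominal=-4.900 wc=[-5.595,-4.016] rss=0.428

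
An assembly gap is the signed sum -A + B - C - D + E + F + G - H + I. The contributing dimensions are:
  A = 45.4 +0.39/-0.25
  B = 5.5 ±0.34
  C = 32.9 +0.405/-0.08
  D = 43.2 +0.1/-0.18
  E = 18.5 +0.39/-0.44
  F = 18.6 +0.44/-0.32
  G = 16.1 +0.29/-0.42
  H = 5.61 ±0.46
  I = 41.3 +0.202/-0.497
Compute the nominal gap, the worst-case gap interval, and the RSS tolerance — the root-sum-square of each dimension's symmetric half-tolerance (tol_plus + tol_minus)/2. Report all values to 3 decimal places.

Stack each dimension's contribution:
  -A: nom -45.400 → Σnom=-45.400; wc +0.250/-0.390 → slack +0.250/-0.390; half-tol=0.320, Σhalf²=0.102400
  +B: nom +5.500 → Σnom=-39.900; wc +0.340/-0.340 → slack +0.590/-0.730; half-tol=0.340, Σhalf²=0.218000
  -C: nom -32.900 → Σnom=-72.800; wc +0.080/-0.405 → slack +0.670/-1.135; half-tol=0.243, Σhalf²=0.276806
  -D: nom -43.200 → Σnom=-116.000; wc +0.180/-0.100 → slack +0.850/-1.235; half-tol=0.140, Σhalf²=0.296406
  +E: nom +18.500 → Σnom=-97.500; wc +0.390/-0.440 → slack +1.240/-1.675; half-tol=0.415, Σhalf²=0.468631
  +F: nom +18.600 → Σnom=-78.900; wc +0.440/-0.320 → slack +1.680/-1.995; half-tol=0.380, Σhalf²=0.613031
  +G: nom +16.100 → Σnom=-62.800; wc +0.290/-0.420 → slack +1.970/-2.415; half-tol=0.355, Σhalf²=0.739056
  -H: nom -5.610 → Σnom=-68.410; wc +0.460/-0.460 → slack +2.430/-2.875; half-tol=0.460, Σhalf²=0.950656
  +I: nom +41.300 → Σnom=-27.110; wc +0.202/-0.497 → slack +2.632/-3.372; half-tol=0.350, Σhalf²=1.072806
Nominal = -27.110. Worst-case = [-27.110 - 3.372, -27.110 + 2.632] = [-30.482, -24.478]. RSS = √1.072806 = 1.036.

nominal=-27.110 wc=[-30.482,-24.478] rss=1.036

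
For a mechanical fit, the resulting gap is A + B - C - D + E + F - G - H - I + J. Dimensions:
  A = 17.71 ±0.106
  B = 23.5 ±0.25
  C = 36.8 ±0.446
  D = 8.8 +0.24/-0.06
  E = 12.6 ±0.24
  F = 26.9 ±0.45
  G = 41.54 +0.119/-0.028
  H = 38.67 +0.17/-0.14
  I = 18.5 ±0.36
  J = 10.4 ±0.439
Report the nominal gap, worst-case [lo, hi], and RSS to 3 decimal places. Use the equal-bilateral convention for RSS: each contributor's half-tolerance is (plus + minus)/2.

nominal=-53.200 wc=[-56.020,-50.681] rss=0.952

Stack each dimension's contribution:
  +A: nom +17.710 → Σnom=17.710; wc +0.106/-0.106 → slack +0.106/-0.106; half-tol=0.106, Σhalf²=0.011236
  +B: nom +23.500 → Σnom=41.210; wc +0.250/-0.250 → slack +0.356/-0.356; half-tol=0.250, Σhalf²=0.073736
  -C: nom -36.800 → Σnom=4.410; wc +0.446/-0.446 → slack +0.802/-0.802; half-tol=0.446, Σhalf²=0.272652
  -D: nom -8.800 → Σnom=-4.390; wc +0.060/-0.240 → slack +0.862/-1.042; half-tol=0.150, Σhalf²=0.295152
  +E: nom +12.600 → Σnom=8.210; wc +0.240/-0.240 → slack +1.102/-1.282; half-tol=0.240, Σhalf²=0.352752
  +F: nom +26.900 → Σnom=35.110; wc +0.450/-0.450 → slack +1.552/-1.732; half-tol=0.450, Σhalf²=0.555252
  -G: nom -41.540 → Σnom=-6.430; wc +0.028/-0.119 → slack +1.580/-1.851; half-tol=0.073, Σhalf²=0.560654
  -H: nom -38.670 → Σnom=-45.100; wc +0.140/-0.170 → slack +1.720/-2.021; half-tol=0.155, Σhalf²=0.584679
  -I: nom -18.500 → Σnom=-63.600; wc +0.360/-0.360 → slack +2.080/-2.381; half-tol=0.360, Σhalf²=0.714279
  +J: nom +10.400 → Σnom=-53.200; wc +0.439/-0.439 → slack +2.519/-2.820; half-tol=0.439, Σhalf²=0.907000
Nominal = -53.200. Worst-case = [-53.200 - 2.820, -53.200 + 2.519] = [-56.020, -50.681]. RSS = √0.907000 = 0.952.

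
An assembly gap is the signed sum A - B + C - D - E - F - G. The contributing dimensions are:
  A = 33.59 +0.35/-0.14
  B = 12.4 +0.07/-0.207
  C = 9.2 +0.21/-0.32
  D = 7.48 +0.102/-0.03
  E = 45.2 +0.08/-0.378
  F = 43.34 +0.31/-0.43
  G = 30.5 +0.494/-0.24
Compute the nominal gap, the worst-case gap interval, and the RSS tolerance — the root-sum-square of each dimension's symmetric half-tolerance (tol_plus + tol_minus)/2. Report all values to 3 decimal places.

Stack each dimension's contribution:
  +A: nom +33.590 → Σnom=33.590; wc +0.350/-0.140 → slack +0.350/-0.140; half-tol=0.245, Σhalf²=0.060025
  -B: nom -12.400 → Σnom=21.190; wc +0.207/-0.070 → slack +0.557/-0.210; half-tol=0.139, Σhalf²=0.079207
  +C: nom +9.200 → Σnom=30.390; wc +0.210/-0.320 → slack +0.767/-0.530; half-tol=0.265, Σhalf²=0.149432
  -D: nom -7.480 → Σnom=22.910; wc +0.030/-0.102 → slack +0.797/-0.632; half-tol=0.066, Σhalf²=0.153788
  -E: nom -45.200 → Σnom=-22.290; wc +0.378/-0.080 → slack +1.175/-0.712; half-tol=0.229, Σhalf²=0.206229
  -F: nom -43.340 → Σnom=-65.630; wc +0.430/-0.310 → slack +1.605/-1.022; half-tol=0.370, Σhalf²=0.343129
  -G: nom -30.500 → Σnom=-96.130; wc +0.240/-0.494 → slack +1.845/-1.516; half-tol=0.367, Σhalf²=0.477818
Nominal = -96.130. Worst-case = [-96.130 - 1.516, -96.130 + 1.845] = [-97.646, -94.285]. RSS = √0.477818 = 0.691.

nominal=-96.130 wc=[-97.646,-94.285] rss=0.691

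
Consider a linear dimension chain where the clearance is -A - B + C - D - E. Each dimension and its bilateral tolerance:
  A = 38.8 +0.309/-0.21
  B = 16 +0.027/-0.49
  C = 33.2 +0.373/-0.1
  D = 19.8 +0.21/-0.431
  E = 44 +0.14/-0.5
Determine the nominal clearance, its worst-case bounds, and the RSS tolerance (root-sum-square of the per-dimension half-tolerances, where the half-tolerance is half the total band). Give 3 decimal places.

nominal=-85.400 wc=[-86.186,-83.396] rss=0.629

Stack each dimension's contribution:
  -A: nom -38.800 → Σnom=-38.800; wc +0.210/-0.309 → slack +0.210/-0.309; half-tol=0.260, Σhalf²=0.067340
  -B: nom -16.000 → Σnom=-54.800; wc +0.490/-0.027 → slack +0.700/-0.336; half-tol=0.259, Σhalf²=0.134163
  +C: nom +33.200 → Σnom=-21.600; wc +0.373/-0.100 → slack +1.073/-0.436; half-tol=0.236, Σhalf²=0.190095
  -D: nom -19.800 → Σnom=-41.400; wc +0.431/-0.210 → slack +1.504/-0.646; half-tol=0.321, Σhalf²=0.292815
  -E: nom -44.000 → Σnom=-85.400; wc +0.500/-0.140 → slack +2.004/-0.786; half-tol=0.320, Σhalf²=0.395215
Nominal = -85.400. Worst-case = [-85.400 - 0.786, -85.400 + 2.004] = [-86.186, -83.396]. RSS = √0.395215 = 0.629.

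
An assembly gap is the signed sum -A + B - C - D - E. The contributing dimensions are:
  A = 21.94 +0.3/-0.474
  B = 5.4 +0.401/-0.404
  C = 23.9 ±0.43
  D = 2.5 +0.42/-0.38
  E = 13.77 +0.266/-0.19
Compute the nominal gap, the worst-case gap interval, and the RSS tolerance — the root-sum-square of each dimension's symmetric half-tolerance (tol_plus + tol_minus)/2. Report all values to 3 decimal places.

Stack each dimension's contribution:
  -A: nom -21.940 → Σnom=-21.940; wc +0.474/-0.300 → slack +0.474/-0.300; half-tol=0.387, Σhalf²=0.149769
  +B: nom +5.400 → Σnom=-16.540; wc +0.401/-0.404 → slack +0.875/-0.704; half-tol=0.403, Σhalf²=0.311775
  -C: nom -23.900 → Σnom=-40.440; wc +0.430/-0.430 → slack +1.305/-1.134; half-tol=0.430, Σhalf²=0.496675
  -D: nom -2.500 → Σnom=-42.940; wc +0.380/-0.420 → slack +1.685/-1.554; half-tol=0.400, Σhalf²=0.656675
  -E: nom -13.770 → Σnom=-56.710; wc +0.190/-0.266 → slack +1.875/-1.820; half-tol=0.228, Σhalf²=0.708659
Nominal = -56.710. Worst-case = [-56.710 - 1.820, -56.710 + 1.875] = [-58.530, -54.835]. RSS = √0.708659 = 0.842.

nominal=-56.710 wc=[-58.530,-54.835] rss=0.842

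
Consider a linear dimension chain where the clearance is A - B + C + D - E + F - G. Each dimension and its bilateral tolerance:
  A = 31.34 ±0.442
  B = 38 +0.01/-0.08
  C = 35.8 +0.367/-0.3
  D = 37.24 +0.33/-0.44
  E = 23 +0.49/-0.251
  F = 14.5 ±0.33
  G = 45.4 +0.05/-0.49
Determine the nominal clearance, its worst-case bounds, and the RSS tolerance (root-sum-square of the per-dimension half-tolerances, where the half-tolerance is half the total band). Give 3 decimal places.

nominal=12.480 wc=[10.418,14.770] rss=0.881

Stack each dimension's contribution:
  +A: nom +31.340 → Σnom=31.340; wc +0.442/-0.442 → slack +0.442/-0.442; half-tol=0.442, Σhalf²=0.195364
  -B: nom -38.000 → Σnom=-6.660; wc +0.080/-0.010 → slack +0.522/-0.452; half-tol=0.045, Σhalf²=0.197389
  +C: nom +35.800 → Σnom=29.140; wc +0.367/-0.300 → slack +0.889/-0.752; half-tol=0.334, Σhalf²=0.308611
  +D: nom +37.240 → Σnom=66.380; wc +0.330/-0.440 → slack +1.219/-1.192; half-tol=0.385, Σhalf²=0.456836
  -E: nom -23.000 → Σnom=43.380; wc +0.251/-0.490 → slack +1.470/-1.682; half-tol=0.370, Σhalf²=0.594106
  +F: nom +14.500 → Σnom=57.880; wc +0.330/-0.330 → slack +1.800/-2.012; half-tol=0.330, Σhalf²=0.703006
  -G: nom -45.400 → Σnom=12.480; wc +0.490/-0.050 → slack +2.290/-2.062; half-tol=0.270, Σhalf²=0.775906
Nominal = 12.480. Worst-case = [12.480 - 2.062, 12.480 + 2.290] = [10.418, 14.770]. RSS = √0.775906 = 0.881.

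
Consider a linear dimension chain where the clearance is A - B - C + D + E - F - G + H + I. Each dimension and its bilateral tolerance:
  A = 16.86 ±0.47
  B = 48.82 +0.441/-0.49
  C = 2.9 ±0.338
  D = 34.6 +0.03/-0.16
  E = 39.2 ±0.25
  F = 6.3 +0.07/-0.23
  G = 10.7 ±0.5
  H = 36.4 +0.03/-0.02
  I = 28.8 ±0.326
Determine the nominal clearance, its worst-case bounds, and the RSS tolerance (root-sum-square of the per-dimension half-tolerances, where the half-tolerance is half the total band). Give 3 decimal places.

nominal=87.140 wc=[84.565,89.804] rss=1.001

Stack each dimension's contribution:
  +A: nom +16.860 → Σnom=16.860; wc +0.470/-0.470 → slack +0.470/-0.470; half-tol=0.470, Σhalf²=0.220900
  -B: nom -48.820 → Σnom=-31.960; wc +0.490/-0.441 → slack +0.960/-0.911; half-tol=0.466, Σhalf²=0.437590
  -C: nom -2.900 → Σnom=-34.860; wc +0.338/-0.338 → slack +1.298/-1.249; half-tol=0.338, Σhalf²=0.551834
  +D: nom +34.600 → Σnom=-0.260; wc +0.030/-0.160 → slack +1.328/-1.409; half-tol=0.095, Σhalf²=0.560859
  +E: nom +39.200 → Σnom=38.940; wc +0.250/-0.250 → slack +1.578/-1.659; half-tol=0.250, Σhalf²=0.623359
  -F: nom -6.300 → Σnom=32.640; wc +0.230/-0.070 → slack +1.808/-1.729; half-tol=0.150, Σhalf²=0.645859
  -G: nom -10.700 → Σnom=21.940; wc +0.500/-0.500 → slack +2.308/-2.229; half-tol=0.500, Σhalf²=0.895859
  +H: nom +36.400 → Σnom=58.340; wc +0.030/-0.020 → slack +2.338/-2.249; half-tol=0.025, Σhalf²=0.896484
  +I: nom +28.800 → Σnom=87.140; wc +0.326/-0.326 → slack +2.664/-2.575; half-tol=0.326, Σhalf²=1.002760
Nominal = 87.140. Worst-case = [87.140 - 2.575, 87.140 + 2.664] = [84.565, 89.804]. RSS = √1.002760 = 1.001.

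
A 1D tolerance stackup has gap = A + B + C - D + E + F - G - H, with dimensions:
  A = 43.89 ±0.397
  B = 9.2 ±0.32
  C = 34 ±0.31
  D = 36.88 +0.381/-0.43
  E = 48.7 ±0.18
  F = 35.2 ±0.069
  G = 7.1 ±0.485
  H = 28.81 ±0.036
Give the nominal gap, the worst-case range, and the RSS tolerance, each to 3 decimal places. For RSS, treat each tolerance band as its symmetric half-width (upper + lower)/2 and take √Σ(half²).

Stack each dimension's contribution:
  +A: nom +43.890 → Σnom=43.890; wc +0.397/-0.397 → slack +0.397/-0.397; half-tol=0.397, Σhalf²=0.157609
  +B: nom +9.200 → Σnom=53.090; wc +0.320/-0.320 → slack +0.717/-0.717; half-tol=0.320, Σhalf²=0.260009
  +C: nom +34.000 → Σnom=87.090; wc +0.310/-0.310 → slack +1.027/-1.027; half-tol=0.310, Σhalf²=0.356109
  -D: nom -36.880 → Σnom=50.210; wc +0.430/-0.381 → slack +1.457/-1.408; half-tol=0.405, Σhalf²=0.520539
  +E: nom +48.700 → Σnom=98.910; wc +0.180/-0.180 → slack +1.637/-1.588; half-tol=0.180, Σhalf²=0.552939
  +F: nom +35.200 → Σnom=134.110; wc +0.069/-0.069 → slack +1.706/-1.657; half-tol=0.069, Σhalf²=0.557700
  -G: nom -7.100 → Σnom=127.010; wc +0.485/-0.485 → slack +2.191/-2.142; half-tol=0.485, Σhalf²=0.792925
  -H: nom -28.810 → Σnom=98.200; wc +0.036/-0.036 → slack +2.227/-2.178; half-tol=0.036, Σhalf²=0.794221
Nominal = 98.200. Worst-case = [98.200 - 2.178, 98.200 + 2.227] = [96.022, 100.427]. RSS = √0.794221 = 0.891.

nominal=98.200 wc=[96.022,100.427] rss=0.891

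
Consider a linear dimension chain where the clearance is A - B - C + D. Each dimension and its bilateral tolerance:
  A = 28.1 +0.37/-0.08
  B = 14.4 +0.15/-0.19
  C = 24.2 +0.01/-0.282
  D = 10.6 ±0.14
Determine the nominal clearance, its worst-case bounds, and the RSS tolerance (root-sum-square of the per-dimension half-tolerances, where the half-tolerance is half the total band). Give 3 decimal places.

nominal=0.100 wc=[-0.280,1.082] rss=0.347

Stack each dimension's contribution:
  +A: nom +28.100 → Σnom=28.100; wc +0.370/-0.080 → slack +0.370/-0.080; half-tol=0.225, Σhalf²=0.050625
  -B: nom -14.400 → Σnom=13.700; wc +0.190/-0.150 → slack +0.560/-0.230; half-tol=0.170, Σhalf²=0.079525
  -C: nom -24.200 → Σnom=-10.500; wc +0.282/-0.010 → slack +0.842/-0.240; half-tol=0.146, Σhalf²=0.100841
  +D: nom +10.600 → Σnom=0.100; wc +0.140/-0.140 → slack +0.982/-0.380; half-tol=0.140, Σhalf²=0.120441
Nominal = 0.100. Worst-case = [0.100 - 0.380, 0.100 + 0.982] = [-0.280, 1.082]. RSS = √0.120441 = 0.347.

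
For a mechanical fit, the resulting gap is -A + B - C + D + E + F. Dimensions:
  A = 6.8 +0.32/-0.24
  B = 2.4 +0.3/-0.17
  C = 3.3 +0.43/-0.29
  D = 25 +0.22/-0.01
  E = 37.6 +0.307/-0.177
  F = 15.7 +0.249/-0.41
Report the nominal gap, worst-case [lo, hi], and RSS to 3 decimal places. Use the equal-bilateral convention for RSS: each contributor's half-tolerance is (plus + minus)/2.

nominal=70.600 wc=[69.083,72.206] rss=0.666

Stack each dimension's contribution:
  -A: nom -6.800 → Σnom=-6.800; wc +0.240/-0.320 → slack +0.240/-0.320; half-tol=0.280, Σhalf²=0.078400
  +B: nom +2.400 → Σnom=-4.400; wc +0.300/-0.170 → slack +0.540/-0.490; half-tol=0.235, Σhalf²=0.133625
  -C: nom -3.300 → Σnom=-7.700; wc +0.290/-0.430 → slack +0.830/-0.920; half-tol=0.360, Σhalf²=0.263225
  +D: nom +25.000 → Σnom=17.300; wc +0.220/-0.010 → slack +1.050/-0.930; half-tol=0.115, Σhalf²=0.276450
  +E: nom +37.600 → Σnom=54.900; wc +0.307/-0.177 → slack +1.357/-1.107; half-tol=0.242, Σhalf²=0.335014
  +F: nom +15.700 → Σnom=70.600; wc +0.249/-0.410 → slack +1.606/-1.517; half-tol=0.330, Σhalf²=0.443584
Nominal = 70.600. Worst-case = [70.600 - 1.517, 70.600 + 1.606] = [69.083, 72.206]. RSS = √0.443584 = 0.666.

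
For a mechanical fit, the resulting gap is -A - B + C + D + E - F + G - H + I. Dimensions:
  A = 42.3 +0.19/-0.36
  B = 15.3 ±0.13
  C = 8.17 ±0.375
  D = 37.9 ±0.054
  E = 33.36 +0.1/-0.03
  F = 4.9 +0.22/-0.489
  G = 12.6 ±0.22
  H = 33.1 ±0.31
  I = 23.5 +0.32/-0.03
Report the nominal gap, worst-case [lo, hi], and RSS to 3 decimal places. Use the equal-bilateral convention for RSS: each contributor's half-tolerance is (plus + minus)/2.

nominal=19.930 wc=[18.371,22.288] rss=0.736

Stack each dimension's contribution:
  -A: nom -42.300 → Σnom=-42.300; wc +0.360/-0.190 → slack +0.360/-0.190; half-tol=0.275, Σhalf²=0.075625
  -B: nom -15.300 → Σnom=-57.600; wc +0.130/-0.130 → slack +0.490/-0.320; half-tol=0.130, Σhalf²=0.092525
  +C: nom +8.170 → Σnom=-49.430; wc +0.375/-0.375 → slack +0.865/-0.695; half-tol=0.375, Σhalf²=0.233150
  +D: nom +37.900 → Σnom=-11.530; wc +0.054/-0.054 → slack +0.919/-0.749; half-tol=0.054, Σhalf²=0.236066
  +E: nom +33.360 → Σnom=21.830; wc +0.100/-0.030 → slack +1.019/-0.779; half-tol=0.065, Σhalf²=0.240291
  -F: nom -4.900 → Σnom=16.930; wc +0.489/-0.220 → slack +1.508/-0.999; half-tol=0.354, Σhalf²=0.365961
  +G: nom +12.600 → Σnom=29.530; wc +0.220/-0.220 → slack +1.728/-1.219; half-tol=0.220, Σhalf²=0.414361
  -H: nom -33.100 → Σnom=-3.570; wc +0.310/-0.310 → slack +2.038/-1.529; half-tol=0.310, Σhalf²=0.510461
  +I: nom +23.500 → Σnom=19.930; wc +0.320/-0.030 → slack +2.358/-1.559; half-tol=0.175, Σhalf²=0.541086
Nominal = 19.930. Worst-case = [19.930 - 1.559, 19.930 + 2.358] = [18.371, 22.288]. RSS = √0.541086 = 0.736.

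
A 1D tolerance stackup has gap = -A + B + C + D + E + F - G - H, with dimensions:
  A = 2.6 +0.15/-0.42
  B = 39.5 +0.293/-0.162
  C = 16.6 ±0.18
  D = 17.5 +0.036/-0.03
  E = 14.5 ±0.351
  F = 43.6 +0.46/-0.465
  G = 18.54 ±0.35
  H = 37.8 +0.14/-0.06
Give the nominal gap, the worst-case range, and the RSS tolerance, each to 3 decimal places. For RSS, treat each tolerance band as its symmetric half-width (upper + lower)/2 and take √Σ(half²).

Stack each dimension's contribution:
  -A: nom -2.600 → Σnom=-2.600; wc +0.420/-0.150 → slack +0.420/-0.150; half-tol=0.285, Σhalf²=0.081225
  +B: nom +39.500 → Σnom=36.900; wc +0.293/-0.162 → slack +0.713/-0.312; half-tol=0.227, Σhalf²=0.132981
  +C: nom +16.600 → Σnom=53.500; wc +0.180/-0.180 → slack +0.893/-0.492; half-tol=0.180, Σhalf²=0.165381
  +D: nom +17.500 → Σnom=71.000; wc +0.036/-0.030 → slack +0.929/-0.522; half-tol=0.033, Σhalf²=0.166470
  +E: nom +14.500 → Σnom=85.500; wc +0.351/-0.351 → slack +1.280/-0.873; half-tol=0.351, Σhalf²=0.289671
  +F: nom +43.600 → Σnom=129.100; wc +0.460/-0.465 → slack +1.740/-1.338; half-tol=0.463, Σhalf²=0.503578
  -G: nom -18.540 → Σnom=110.560; wc +0.350/-0.350 → slack +2.090/-1.688; half-tol=0.350, Σhalf²=0.626077
  -H: nom -37.800 → Σnom=72.760; wc +0.060/-0.140 → slack +2.150/-1.828; half-tol=0.100, Σhalf²=0.636077
Nominal = 72.760. Worst-case = [72.760 - 1.828, 72.760 + 2.150] = [70.932, 74.910]. RSS = √0.636077 = 0.798.

nominal=72.760 wc=[70.932,74.910] rss=0.798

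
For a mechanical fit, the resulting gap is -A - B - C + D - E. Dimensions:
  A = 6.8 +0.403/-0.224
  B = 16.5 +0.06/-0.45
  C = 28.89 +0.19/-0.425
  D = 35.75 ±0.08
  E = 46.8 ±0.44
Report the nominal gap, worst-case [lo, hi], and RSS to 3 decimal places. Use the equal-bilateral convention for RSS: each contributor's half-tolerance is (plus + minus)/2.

nominal=-63.240 wc=[-64.413,-61.621] rss=0.677

Stack each dimension's contribution:
  -A: nom -6.800 → Σnom=-6.800; wc +0.224/-0.403 → slack +0.224/-0.403; half-tol=0.314, Σhalf²=0.098282
  -B: nom -16.500 → Σnom=-23.300; wc +0.450/-0.060 → slack +0.674/-0.463; half-tol=0.255, Σhalf²=0.163307
  -C: nom -28.890 → Σnom=-52.190; wc +0.425/-0.190 → slack +1.099/-0.653; half-tol=0.307, Σhalf²=0.257864
  +D: nom +35.750 → Σnom=-16.440; wc +0.080/-0.080 → slack +1.179/-0.733; half-tol=0.080, Σhalf²=0.264264
  -E: nom -46.800 → Σnom=-63.240; wc +0.440/-0.440 → slack +1.619/-1.173; half-tol=0.440, Σhalf²=0.457864
Nominal = -63.240. Worst-case = [-63.240 - 1.173, -63.240 + 1.619] = [-64.413, -61.621]. RSS = √0.457864 = 0.677.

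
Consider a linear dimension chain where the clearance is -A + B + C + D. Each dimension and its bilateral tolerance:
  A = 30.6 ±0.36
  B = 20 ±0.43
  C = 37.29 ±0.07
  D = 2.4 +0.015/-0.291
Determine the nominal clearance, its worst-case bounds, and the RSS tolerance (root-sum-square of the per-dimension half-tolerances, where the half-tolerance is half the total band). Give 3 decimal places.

Stack each dimension's contribution:
  -A: nom -30.600 → Σnom=-30.600; wc +0.360/-0.360 → slack +0.360/-0.360; half-tol=0.360, Σhalf²=0.129600
  +B: nom +20.000 → Σnom=-10.600; wc +0.430/-0.430 → slack +0.790/-0.790; half-tol=0.430, Σhalf²=0.314500
  +C: nom +37.290 → Σnom=26.690; wc +0.070/-0.070 → slack +0.860/-0.860; half-tol=0.070, Σhalf²=0.319400
  +D: nom +2.400 → Σnom=29.090; wc +0.015/-0.291 → slack +0.875/-1.151; half-tol=0.153, Σhalf²=0.342809
Nominal = 29.090. Worst-case = [29.090 - 1.151, 29.090 + 0.875] = [27.939, 29.965]. RSS = √0.342809 = 0.585.

nominal=29.090 wc=[27.939,29.965] rss=0.585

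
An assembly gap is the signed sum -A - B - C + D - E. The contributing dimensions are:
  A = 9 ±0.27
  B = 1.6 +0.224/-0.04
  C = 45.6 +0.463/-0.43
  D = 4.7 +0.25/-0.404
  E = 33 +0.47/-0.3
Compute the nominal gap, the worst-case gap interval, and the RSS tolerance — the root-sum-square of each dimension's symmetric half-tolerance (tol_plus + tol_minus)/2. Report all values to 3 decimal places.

nominal=-84.500 wc=[-86.331,-83.210] rss=0.738

Stack each dimension's contribution:
  -A: nom -9.000 → Σnom=-9.000; wc +0.270/-0.270 → slack +0.270/-0.270; half-tol=0.270, Σhalf²=0.072900
  -B: nom -1.600 → Σnom=-10.600; wc +0.040/-0.224 → slack +0.310/-0.494; half-tol=0.132, Σhalf²=0.090324
  -C: nom -45.600 → Σnom=-56.200; wc +0.430/-0.463 → slack +0.740/-0.957; half-tol=0.447, Σhalf²=0.289686
  +D: nom +4.700 → Σnom=-51.500; wc +0.250/-0.404 → slack +0.990/-1.361; half-tol=0.327, Σhalf²=0.396615
  -E: nom -33.000 → Σnom=-84.500; wc +0.300/-0.470 → slack +1.290/-1.831; half-tol=0.385, Σhalf²=0.544840
Nominal = -84.500. Worst-case = [-84.500 - 1.831, -84.500 + 1.290] = [-86.331, -83.210]. RSS = √0.544840 = 0.738.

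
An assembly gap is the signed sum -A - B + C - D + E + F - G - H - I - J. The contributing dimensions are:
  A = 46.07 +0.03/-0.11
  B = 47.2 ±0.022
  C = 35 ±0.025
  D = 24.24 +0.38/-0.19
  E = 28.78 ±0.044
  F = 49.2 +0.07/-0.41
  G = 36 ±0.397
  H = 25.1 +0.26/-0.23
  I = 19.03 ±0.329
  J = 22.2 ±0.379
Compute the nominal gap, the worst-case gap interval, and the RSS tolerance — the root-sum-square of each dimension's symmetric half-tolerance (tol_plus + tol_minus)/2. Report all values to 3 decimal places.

Stack each dimension's contribution:
  -A: nom -46.070 → Σnom=-46.070; wc +0.110/-0.030 → slack +0.110/-0.030; half-tol=0.070, Σhalf²=0.004900
  -B: nom -47.200 → Σnom=-93.270; wc +0.022/-0.022 → slack +0.132/-0.052; half-tol=0.022, Σhalf²=0.005384
  +C: nom +35.000 → Σnom=-58.270; wc +0.025/-0.025 → slack +0.157/-0.077; half-tol=0.025, Σhalf²=0.006009
  -D: nom -24.240 → Σnom=-82.510; wc +0.190/-0.380 → slack +0.347/-0.457; half-tol=0.285, Σhalf²=0.087234
  +E: nom +28.780 → Σnom=-53.730; wc +0.044/-0.044 → slack +0.391/-0.501; half-tol=0.044, Σhalf²=0.089170
  +F: nom +49.200 → Σnom=-4.530; wc +0.070/-0.410 → slack +0.461/-0.911; half-tol=0.240, Σhalf²=0.146770
  -G: nom -36.000 → Σnom=-40.530; wc +0.397/-0.397 → slack +0.858/-1.308; half-tol=0.397, Σhalf²=0.304379
  -H: nom -25.100 → Σnom=-65.630; wc +0.230/-0.260 → slack +1.088/-1.568; half-tol=0.245, Σhalf²=0.364404
  -I: nom -19.030 → Σnom=-84.660; wc +0.329/-0.329 → slack +1.417/-1.897; half-tol=0.329, Σhalf²=0.472645
  -J: nom -22.200 → Σnom=-106.860; wc +0.379/-0.379 → slack +1.796/-2.276; half-tol=0.379, Σhalf²=0.616286
Nominal = -106.860. Worst-case = [-106.860 - 2.276, -106.860 + 1.796] = [-109.136, -105.064]. RSS = √0.616286 = 0.785.

nominal=-106.860 wc=[-109.136,-105.064] rss=0.785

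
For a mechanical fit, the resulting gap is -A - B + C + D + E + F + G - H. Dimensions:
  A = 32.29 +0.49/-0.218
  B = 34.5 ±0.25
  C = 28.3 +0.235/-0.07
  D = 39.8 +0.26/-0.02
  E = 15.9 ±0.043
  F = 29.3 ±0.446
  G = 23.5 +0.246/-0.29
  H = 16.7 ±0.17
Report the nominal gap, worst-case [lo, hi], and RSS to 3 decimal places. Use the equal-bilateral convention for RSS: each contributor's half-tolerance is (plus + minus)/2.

Stack each dimension's contribution:
  -A: nom -32.290 → Σnom=-32.290; wc +0.218/-0.490 → slack +0.218/-0.490; half-tol=0.354, Σhalf²=0.125316
  -B: nom -34.500 → Σnom=-66.790; wc +0.250/-0.250 → slack +0.468/-0.740; half-tol=0.250, Σhalf²=0.187816
  +C: nom +28.300 → Σnom=-38.490; wc +0.235/-0.070 → slack +0.703/-0.810; half-tol=0.152, Σhalf²=0.211072
  +D: nom +39.800 → Σnom=1.310; wc +0.260/-0.020 → slack +0.963/-0.830; half-tol=0.140, Σhalf²=0.230672
  +E: nom +15.900 → Σnom=17.210; wc +0.043/-0.043 → slack +1.006/-0.873; half-tol=0.043, Σhalf²=0.232521
  +F: nom +29.300 → Σnom=46.510; wc +0.446/-0.446 → slack +1.452/-1.319; half-tol=0.446, Σhalf²=0.431437
  +G: nom +23.500 → Σnom=70.010; wc +0.246/-0.290 → slack +1.698/-1.609; half-tol=0.268, Σhalf²=0.503261
  -H: nom -16.700 → Σnom=53.310; wc +0.170/-0.170 → slack +1.868/-1.779; half-tol=0.170, Σhalf²=0.532161
Nominal = 53.310. Worst-case = [53.310 - 1.779, 53.310 + 1.868] = [51.531, 55.178]. RSS = √0.532161 = 0.729.

nominal=53.310 wc=[51.531,55.178] rss=0.729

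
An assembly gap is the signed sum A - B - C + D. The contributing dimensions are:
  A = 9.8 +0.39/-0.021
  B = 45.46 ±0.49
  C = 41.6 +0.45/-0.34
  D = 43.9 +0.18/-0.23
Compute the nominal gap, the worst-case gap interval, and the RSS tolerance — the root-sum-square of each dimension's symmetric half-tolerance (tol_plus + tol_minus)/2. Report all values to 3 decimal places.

Stack each dimension's contribution:
  +A: nom +9.800 → Σnom=9.800; wc +0.390/-0.021 → slack +0.390/-0.021; half-tol=0.206, Σhalf²=0.042230
  -B: nom -45.460 → Σnom=-35.660; wc +0.490/-0.490 → slack +0.880/-0.511; half-tol=0.490, Σhalf²=0.282330
  -C: nom -41.600 → Σnom=-77.260; wc +0.340/-0.450 → slack +1.220/-0.961; half-tol=0.395, Σhalf²=0.438355
  +D: nom +43.900 → Σnom=-33.360; wc +0.180/-0.230 → slack +1.400/-1.191; half-tol=0.205, Σhalf²=0.480380
Nominal = -33.360. Worst-case = [-33.360 - 1.191, -33.360 + 1.400] = [-34.551, -31.960]. RSS = √0.480380 = 0.693.

nominal=-33.360 wc=[-34.551,-31.960] rss=0.693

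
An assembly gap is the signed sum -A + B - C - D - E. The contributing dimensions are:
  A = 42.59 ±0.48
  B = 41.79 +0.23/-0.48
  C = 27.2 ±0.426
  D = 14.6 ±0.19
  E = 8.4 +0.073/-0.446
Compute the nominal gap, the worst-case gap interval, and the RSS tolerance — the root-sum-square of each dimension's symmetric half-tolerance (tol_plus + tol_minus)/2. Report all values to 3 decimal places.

nominal=-51.000 wc=[-52.649,-49.228] rss=0.801

Stack each dimension's contribution:
  -A: nom -42.590 → Σnom=-42.590; wc +0.480/-0.480 → slack +0.480/-0.480; half-tol=0.480, Σhalf²=0.230400
  +B: nom +41.790 → Σnom=-0.800; wc +0.230/-0.480 → slack +0.710/-0.960; half-tol=0.355, Σhalf²=0.356425
  -C: nom -27.200 → Σnom=-28.000; wc +0.426/-0.426 → slack +1.136/-1.386; half-tol=0.426, Σhalf²=0.537901
  -D: nom -14.600 → Σnom=-42.600; wc +0.190/-0.190 → slack +1.326/-1.576; half-tol=0.190, Σhalf²=0.574001
  -E: nom -8.400 → Σnom=-51.000; wc +0.446/-0.073 → slack +1.772/-1.649; half-tol=0.260, Σhalf²=0.641341
Nominal = -51.000. Worst-case = [-51.000 - 1.649, -51.000 + 1.772] = [-52.649, -49.228]. RSS = √0.641341 = 0.801.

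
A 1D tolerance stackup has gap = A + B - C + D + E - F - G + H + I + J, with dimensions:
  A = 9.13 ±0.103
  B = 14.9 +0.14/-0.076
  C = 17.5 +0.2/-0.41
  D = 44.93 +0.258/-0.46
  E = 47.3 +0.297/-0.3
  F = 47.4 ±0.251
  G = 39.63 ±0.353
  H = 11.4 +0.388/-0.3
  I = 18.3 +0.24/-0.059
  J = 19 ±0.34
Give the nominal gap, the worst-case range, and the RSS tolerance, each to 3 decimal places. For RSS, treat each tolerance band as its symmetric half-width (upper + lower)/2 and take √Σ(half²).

Stack each dimension's contribution:
  +A: nom +9.130 → Σnom=9.130; wc +0.103/-0.103 → slack +0.103/-0.103; half-tol=0.103, Σhalf²=0.010609
  +B: nom +14.900 → Σnom=24.030; wc +0.140/-0.076 → slack +0.243/-0.179; half-tol=0.108, Σhalf²=0.022273
  -C: nom -17.500 → Σnom=6.530; wc +0.410/-0.200 → slack +0.653/-0.379; half-tol=0.305, Σhalf²=0.115298
  +D: nom +44.930 → Σnom=51.460; wc +0.258/-0.460 → slack +0.911/-0.839; half-tol=0.359, Σhalf²=0.244179
  +E: nom +47.300 → Σnom=98.760; wc +0.297/-0.300 → slack +1.208/-1.139; half-tol=0.298, Σhalf²=0.333281
  -F: nom -47.400 → Σnom=51.360; wc +0.251/-0.251 → slack +1.459/-1.390; half-tol=0.251, Σhalf²=0.396282
  -G: nom -39.630 → Σnom=11.730; wc +0.353/-0.353 → slack +1.812/-1.743; half-tol=0.353, Σhalf²=0.520891
  +H: nom +11.400 → Σnom=23.130; wc +0.388/-0.300 → slack +2.200/-2.043; half-tol=0.344, Σhalf²=0.639227
  +I: nom +18.300 → Σnom=41.430; wc +0.240/-0.059 → slack +2.440/-2.102; half-tol=0.149, Σhalf²=0.661577
  +J: nom +19.000 → Σnom=60.430; wc +0.340/-0.340 → slack +2.780/-2.442; half-tol=0.340, Σhalf²=0.777177
Nominal = 60.430. Worst-case = [60.430 - 2.442, 60.430 + 2.780] = [57.988, 63.210]. RSS = √0.777177 = 0.882.

nominal=60.430 wc=[57.988,63.210] rss=0.882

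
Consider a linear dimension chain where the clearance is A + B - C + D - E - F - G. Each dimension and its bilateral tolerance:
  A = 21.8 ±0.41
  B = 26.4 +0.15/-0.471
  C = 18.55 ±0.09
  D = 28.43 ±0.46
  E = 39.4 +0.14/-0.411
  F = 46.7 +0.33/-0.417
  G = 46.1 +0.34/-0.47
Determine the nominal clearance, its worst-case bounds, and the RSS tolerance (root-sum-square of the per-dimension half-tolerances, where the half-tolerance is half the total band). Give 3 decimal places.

Stack each dimension's contribution:
  +A: nom +21.800 → Σnom=21.800; wc +0.410/-0.410 → slack +0.410/-0.410; half-tol=0.410, Σhalf²=0.168100
  +B: nom +26.400 → Σnom=48.200; wc +0.150/-0.471 → slack +0.560/-0.881; half-tol=0.310, Σhalf²=0.264510
  -C: nom -18.550 → Σnom=29.650; wc +0.090/-0.090 → slack +0.650/-0.971; half-tol=0.090, Σhalf²=0.272610
  +D: nom +28.430 → Σnom=58.080; wc +0.460/-0.460 → slack +1.110/-1.431; half-tol=0.460, Σhalf²=0.484210
  -E: nom -39.400 → Σnom=18.680; wc +0.411/-0.140 → slack +1.521/-1.571; half-tol=0.275, Σhalf²=0.560110
  -F: nom -46.700 → Σnom=-28.020; wc +0.417/-0.330 → slack +1.938/-1.901; half-tol=0.373, Σhalf²=0.699613
  -G: nom -46.100 → Σnom=-74.120; wc +0.470/-0.340 → slack +2.408/-2.241; half-tol=0.405, Σhalf²=0.863638
Nominal = -74.120. Worst-case = [-74.120 - 2.241, -74.120 + 2.408] = [-76.361, -71.712]. RSS = √0.863638 = 0.929.

nominal=-74.120 wc=[-76.361,-71.712] rss=0.929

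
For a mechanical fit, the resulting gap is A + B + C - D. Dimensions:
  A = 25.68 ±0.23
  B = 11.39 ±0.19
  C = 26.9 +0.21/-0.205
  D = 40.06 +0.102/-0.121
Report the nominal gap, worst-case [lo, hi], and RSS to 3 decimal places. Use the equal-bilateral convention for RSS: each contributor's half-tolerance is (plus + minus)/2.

Stack each dimension's contribution:
  +A: nom +25.680 → Σnom=25.680; wc +0.230/-0.230 → slack +0.230/-0.230; half-tol=0.230, Σhalf²=0.052900
  +B: nom +11.390 → Σnom=37.070; wc +0.190/-0.190 → slack +0.420/-0.420; half-tol=0.190, Σhalf²=0.089000
  +C: nom +26.900 → Σnom=63.970; wc +0.210/-0.205 → slack +0.630/-0.625; half-tol=0.207, Σhalf²=0.132056
  -D: nom -40.060 → Σnom=23.910; wc +0.121/-0.102 → slack +0.751/-0.727; half-tol=0.111, Σhalf²=0.144488
Nominal = 23.910. Worst-case = [23.910 - 0.727, 23.910 + 0.751] = [23.183, 24.661]. RSS = √0.144488 = 0.380.

nominal=23.910 wc=[23.183,24.661] rss=0.380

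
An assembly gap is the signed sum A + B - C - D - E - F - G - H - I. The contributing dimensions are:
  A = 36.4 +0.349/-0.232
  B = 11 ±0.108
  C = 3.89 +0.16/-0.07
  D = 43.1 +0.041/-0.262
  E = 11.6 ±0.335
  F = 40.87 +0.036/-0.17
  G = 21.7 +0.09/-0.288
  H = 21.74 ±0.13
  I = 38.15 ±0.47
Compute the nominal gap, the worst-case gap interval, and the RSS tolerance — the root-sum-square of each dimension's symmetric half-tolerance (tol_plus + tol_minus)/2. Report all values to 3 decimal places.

Stack each dimension's contribution:
  +A: nom +36.400 → Σnom=36.400; wc +0.349/-0.232 → slack +0.349/-0.232; half-tol=0.290, Σhalf²=0.084390
  +B: nom +11.000 → Σnom=47.400; wc +0.108/-0.108 → slack +0.457/-0.340; half-tol=0.108, Σhalf²=0.096054
  -C: nom -3.890 → Σnom=43.510; wc +0.070/-0.160 → slack +0.527/-0.500; half-tol=0.115, Σhalf²=0.109279
  -D: nom -43.100 → Σnom=0.410; wc +0.262/-0.041 → slack +0.789/-0.541; half-tol=0.151, Σhalf²=0.132231
  -E: nom -11.600 → Σnom=-11.190; wc +0.335/-0.335 → slack +1.124/-0.876; half-tol=0.335, Σhalf²=0.244456
  -F: nom -40.870 → Σnom=-52.060; wc +0.170/-0.036 → slack +1.294/-0.912; half-tol=0.103, Σhalf²=0.255066
  -G: nom -21.700 → Σnom=-73.760; wc +0.288/-0.090 → slack +1.582/-1.002; half-tol=0.189, Σhalf²=0.290787
  -H: nom -21.740 → Σnom=-95.500; wc +0.130/-0.130 → slack +1.712/-1.132; half-tol=0.130, Σhalf²=0.307687
  -I: nom -38.150 → Σnom=-133.650; wc +0.470/-0.470 → slack +2.182/-1.602; half-tol=0.470, Σhalf²=0.528587
Nominal = -133.650. Worst-case = [-133.650 - 1.602, -133.650 + 2.182] = [-135.252, -131.468]. RSS = √0.528587 = 0.727.

nominal=-133.650 wc=[-135.252,-131.468] rss=0.727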